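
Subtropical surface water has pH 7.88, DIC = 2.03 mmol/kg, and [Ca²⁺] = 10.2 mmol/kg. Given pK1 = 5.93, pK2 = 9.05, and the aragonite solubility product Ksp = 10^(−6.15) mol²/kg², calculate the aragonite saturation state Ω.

α₂ = 1 / (1 + [H⁺]/K2 + [H⁺]²/(K1K2)) = 1 / (1 + 10^+1.17 + 10^-0.78)
   = 1 / (1 + 14.791 + 0.16596) = 1/15.957 = 0.06267
[CO3²⁻] = α₂ × DIC = 0.06267 × 2.03 = 0.1272 mmol/kg
Ksp = 10^(−6.15) = 7.079×10^-7
Ω = [Ca²⁺][CO3²⁻]/Ksp = (10.2×10^-3)(1.272×10^-4) / 7.079×10^-7 = 1.83

Ω = 1.83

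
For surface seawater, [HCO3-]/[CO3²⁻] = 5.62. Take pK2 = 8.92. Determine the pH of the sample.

pH = 8.17

From K2 = [H⁺][CO3²⁻]/[HCO3-]:  pH = pK2 − log₁₀([HCO3-]/[CO3²⁻])
log₁₀(5.62) = +0.750
pH = 8.92 − (+0.750) = 8.17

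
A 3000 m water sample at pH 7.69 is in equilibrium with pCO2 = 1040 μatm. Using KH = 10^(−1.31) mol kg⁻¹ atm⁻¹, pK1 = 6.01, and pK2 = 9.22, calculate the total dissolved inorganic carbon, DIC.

DIC = 2.56 mmol/kg

[CO2*] = KH · pCO2 = 10^(−1.31) × 1040×10^-6 = 5.094×10^-5 mol/kg
α₀ = 1/(1 + K1/[H⁺] + K1K2/[H⁺]²) = 1/(1 + 10^+1.68 + 10^+0.15) = 0.01989
DIC = [CO2*]/α₀ = 5.094×10^-5 / 0.01989 = 2.56 mmol/kg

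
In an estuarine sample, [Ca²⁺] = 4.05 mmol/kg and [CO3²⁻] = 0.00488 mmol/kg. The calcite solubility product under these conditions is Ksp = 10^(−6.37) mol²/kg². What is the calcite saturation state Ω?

Ω = 0.0463

Ksp = 10^(−6.37) = 4.266×10^-7
Ω = [Ca²⁺][CO3²⁻]/Ksp = (4.05×10^-3)(0.00488×10^-3) / 4.266×10^-7 = 0.0463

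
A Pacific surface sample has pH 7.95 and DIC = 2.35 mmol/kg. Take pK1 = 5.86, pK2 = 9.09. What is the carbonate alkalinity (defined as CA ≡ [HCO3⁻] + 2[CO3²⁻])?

CA = 2.49 mmol/kg

CA = [HCO3⁻] + 2[CO3²⁻] = (α₁ + 2α₂)·DIC
At pH 7.95: [H⁺]/K1 = 10^-2.09 = 0.0081283, K2/[H⁺] = 10^-1.14 = 0.072444
α₁ = 1/(1 + 0.0081283 + 0.072444) = 1/1.0806 = 0.9254; α₂ = α₁·K2/[H⁺] = 0.06704
α₁ + 2α₂ = 1.0595
CA = 1.0595 × 2.35 = 2.49 mmol/kg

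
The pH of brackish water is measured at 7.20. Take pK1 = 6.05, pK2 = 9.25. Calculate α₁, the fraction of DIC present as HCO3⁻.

α₁ = 0.926

α₁ = 1 / (1 + [H⁺]/K1 + K2/[H⁺]) = 1 / (1 + 10^-1.15 + 10^-2.05)
   = 1 / (1 + 0.070795 + 0.0089125) = 1/1.0797 = 0.9262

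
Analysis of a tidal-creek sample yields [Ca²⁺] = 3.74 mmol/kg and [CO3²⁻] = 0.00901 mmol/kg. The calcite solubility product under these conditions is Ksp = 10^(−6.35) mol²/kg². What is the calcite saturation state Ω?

Ksp = 10^(−6.35) = 4.467×10^-7
Ω = [Ca²⁺][CO3²⁻]/Ksp = (3.74×10^-3)(0.00901×10^-3) / 4.467×10^-7 = 0.0754

Ω = 0.0754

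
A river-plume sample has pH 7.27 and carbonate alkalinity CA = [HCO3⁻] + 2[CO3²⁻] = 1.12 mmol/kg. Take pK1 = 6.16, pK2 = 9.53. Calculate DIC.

DIC = 1.20 mmol/kg

CA = [HCO3⁻] + 2[CO3²⁻] = (α₁ + 2α₂)·DIC
At pH 7.27: [H⁺]/K1 = 10^-1.11 = 0.077625, K2/[H⁺] = 10^-2.26 = 0.0054954
α₁ = 1/(1 + 0.077625 + 0.0054954) = 1/1.0831 = 0.9233; α₂ = α₁·K2/[H⁺] = 0.005074
α₁ + 2α₂ = 0.9334
DIC = CA / (α₁ + 2α₂) = 1.12 / 0.9334 = 1.20 mmol/kg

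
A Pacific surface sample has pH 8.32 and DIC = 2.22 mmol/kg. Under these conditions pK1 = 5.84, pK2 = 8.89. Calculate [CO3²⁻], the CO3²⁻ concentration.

α₂ = 1 / (1 + [H⁺]/K2 + [H⁺]²/(K1K2)) = 1 / (1 + 10^+0.57 + 10^-1.91)
   = 1 / (1 + 3.7154 + 0.012303) = 1/4.7277 = 0.2115
[CO3²⁻] = α₂ × DIC = 0.2115 × 2.22 = 0.470 mmol/kg

[CO3²⁻] = 0.470 mmol/kg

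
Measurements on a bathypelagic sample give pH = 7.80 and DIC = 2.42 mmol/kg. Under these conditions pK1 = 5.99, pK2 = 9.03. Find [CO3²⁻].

α₂ = 1 / (1 + [H⁺]/K2 + [H⁺]²/(K1K2)) = 1 / (1 + 10^+1.23 + 10^-0.58)
   = 1 / (1 + 16.982 + 0.26303) = 1/18.245 = 0.05481
[CO3²⁻] = α₂ × DIC = 0.05481 × 2.42 = 0.133 mmol/kg

[CO3²⁻] = 0.133 mmol/kg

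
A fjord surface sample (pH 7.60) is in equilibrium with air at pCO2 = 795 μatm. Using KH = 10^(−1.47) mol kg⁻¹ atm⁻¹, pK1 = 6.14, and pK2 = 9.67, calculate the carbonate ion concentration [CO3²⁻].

[CO3²⁻] = 6.61 μmol/kg

[CO2*] = KH · pCO2 = 10^(−1.47) × 795×10^-6 = 2.694×10^-5 mol/kg
α₀ = 1/(1 + K1/[H⁺] + K1K2/[H⁺]²) = 1/(1 + 10^+1.46 + 10^-0.61) = 0.03324
DIC = [CO2*]/α₀ = 2.694×10^-5 / 0.03324 = 0.8105 mmol/kg
[CO3²⁻] = α₂·DIC; α₂ = 0.008159, so [CO3²⁻] = 0.008159 × 0.8105 = 0.00661 mmol/kg = 6.61 μmol/kg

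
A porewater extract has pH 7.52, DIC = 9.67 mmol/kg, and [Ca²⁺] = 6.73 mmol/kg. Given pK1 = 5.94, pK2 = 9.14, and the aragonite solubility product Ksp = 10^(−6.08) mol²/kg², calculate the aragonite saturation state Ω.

Ω = 1.79

α₂ = 1 / (1 + [H⁺]/K2 + [H⁺]²/(K1K2)) = 1 / (1 + 10^+1.62 + 10^+0.04)
   = 1 / (1 + 41.687 + 1.0965) = 1/43.783 = 0.02284
[CO3²⁻] = α₂ × DIC = 0.02284 × 9.67 = 0.2209 mmol/kg
Ksp = 10^(−6.08) = 8.318×10^-7
Ω = [Ca²⁺][CO3²⁻]/Ksp = (6.73×10^-3)(2.209×10^-4) / 8.318×10^-7 = 1.79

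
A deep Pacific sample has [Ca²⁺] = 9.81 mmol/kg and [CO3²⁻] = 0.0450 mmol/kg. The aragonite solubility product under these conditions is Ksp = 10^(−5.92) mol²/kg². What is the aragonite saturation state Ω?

Ω = 0.367

Ksp = 10^(−5.92) = 1.202×10^-6
Ω = [Ca²⁺][CO3²⁻]/Ksp = (9.81×10^-3)(0.0450×10^-3) / 1.202×10^-6 = 0.367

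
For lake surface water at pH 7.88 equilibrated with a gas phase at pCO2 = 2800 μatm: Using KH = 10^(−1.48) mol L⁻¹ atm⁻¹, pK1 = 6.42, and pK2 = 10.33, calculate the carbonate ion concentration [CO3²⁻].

[CO3²⁻] = 9.49 μmol/L

[CO2*] = KH · pCO2 = 10^(−1.48) × 2800×10^-6 = 9.272×10^-5 mol/L
α₀ = 1/(1 + K1/[H⁺] + K1K2/[H⁺]²) = 1/(1 + 10^+1.46 + 10^-0.99) = 0.03340
DIC = [CO2*]/α₀ = 9.272×10^-5 / 0.03340 = 2.776 mmol/L
[CO3²⁻] = α₂·DIC; α₂ = 0.003418, so [CO3²⁻] = 0.003418 × 2.776 = 0.00949 mmol/L = 9.49 μmol/L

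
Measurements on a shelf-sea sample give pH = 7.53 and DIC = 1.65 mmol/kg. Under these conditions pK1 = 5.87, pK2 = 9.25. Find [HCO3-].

[HCO3⁻] = 1.59 mmol/kg

α₁ = 1 / (1 + [H⁺]/K1 + K2/[H⁺]) = 1 / (1 + 10^-1.66 + 10^-1.72)
   = 1 / (1 + 0.021878 + 0.019055) = 1/1.0409 = 0.9607
[HCO3⁻] = α₁ × DIC = 0.9607 × 1.65 = 1.59 mmol/kg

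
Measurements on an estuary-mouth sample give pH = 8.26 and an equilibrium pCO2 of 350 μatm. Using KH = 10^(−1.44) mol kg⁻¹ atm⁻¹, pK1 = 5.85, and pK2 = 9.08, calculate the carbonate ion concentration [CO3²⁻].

[CO2*] = KH · pCO2 = 10^(−1.44) × 350×10^-6 = 1.271×10^-5 mol/kg
α₀ = 1/(1 + K1/[H⁺] + K1K2/[H⁺]²) = 1/(1 + 10^+2.41 + 10^+1.59) = 0.003368
DIC = [CO2*]/α₀ = 1.271×10^-5 / 0.003368 = 3.773 mmol/kg
[CO3²⁻] = α₂·DIC; α₂ = 0.1310, so [CO3²⁻] = 0.1310 × 3.773 = 0.494 mmol/kg

[CO3²⁻] = 0.494 mmol/kg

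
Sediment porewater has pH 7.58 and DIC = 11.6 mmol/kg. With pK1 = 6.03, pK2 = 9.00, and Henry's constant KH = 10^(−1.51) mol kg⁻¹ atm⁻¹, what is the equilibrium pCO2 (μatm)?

α₀ = 1 / (1 + K1/[H⁺] + K1K2/[H⁺]²) = 1 / (1 + 10^+1.55 + 10^+0.13)
   = 1 / (1 + 35.481 + 1.3490) = 1/37.830 = 0.02643
[CO2*] = α₀ × DIC = 0.02643 × 11.6 = 0.3066 mmol/kg
pCO2 = [CO2*]/KH = 3.066×10^-4 / 3.090×10^-2 = 9920 μatm

pCO2 = 9920 μatm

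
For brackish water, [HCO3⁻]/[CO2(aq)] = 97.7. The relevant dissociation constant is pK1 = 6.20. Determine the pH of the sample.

From K1 = [H⁺][HCO3⁻]/[CO2(aq)]:  pH = pK1 + log₁₀([HCO3⁻]/[CO2(aq)])
log₁₀(97.7) = +1.990
pH = 6.20 + (+1.990) = 8.19

pH = 8.19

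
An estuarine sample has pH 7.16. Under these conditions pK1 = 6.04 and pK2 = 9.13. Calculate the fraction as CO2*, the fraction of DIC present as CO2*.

α₀ = 1 / (1 + K1/[H⁺] + K1K2/[H⁺]²) = 1 / (1 + 10^+1.12 + 10^-0.85)
   = 1 / (1 + 13.183 + 0.14125) = 1/14.324 = 0.06981

α₀ = 0.0698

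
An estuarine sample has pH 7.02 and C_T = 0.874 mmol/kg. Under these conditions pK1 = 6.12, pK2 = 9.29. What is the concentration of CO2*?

[CO2*] = 0.0973 mmol/kg

α₀ = 1 / (1 + K1/[H⁺] + K1K2/[H⁺]²) = 1 / (1 + 10^+0.90 + 10^-1.37)
   = 1 / (1 + 7.9433 + 0.042658) = 1/8.9859 = 0.1113
[CO2*] = α₀ × DIC = 0.1113 × 0.874 = 0.0973 mmol/kg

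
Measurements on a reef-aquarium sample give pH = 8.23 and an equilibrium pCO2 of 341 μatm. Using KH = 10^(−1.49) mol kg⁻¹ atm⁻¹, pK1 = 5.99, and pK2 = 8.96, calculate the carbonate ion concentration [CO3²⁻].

[CO2*] = KH · pCO2 = 10^(−1.49) × 341×10^-6 = 1.103×10^-5 mol/kg
α₀ = 1/(1 + K1/[H⁺] + K1K2/[H⁺]²) = 1/(1 + 10^+2.24 + 10^+1.51) = 0.004828
DIC = [CO2*]/α₀ = 1.103×10^-5 / 0.004828 = 2.286 mmol/kg
[CO3²⁻] = α₂·DIC; α₂ = 0.1562, so [CO3²⁻] = 0.1562 × 2.286 = 0.357 mmol/kg

[CO3²⁻] = 0.357 mmol/kg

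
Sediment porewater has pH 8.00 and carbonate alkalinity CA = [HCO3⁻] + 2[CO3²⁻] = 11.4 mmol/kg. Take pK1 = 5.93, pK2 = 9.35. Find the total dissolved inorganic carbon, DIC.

CA = [HCO3⁻] + 2[CO3²⁻] = (α₁ + 2α₂)·DIC
At pH 8.00: [H⁺]/K1 = 10^-2.07 = 0.0085114, K2/[H⁺] = 10^-1.35 = 0.044668
α₁ = 1/(1 + 0.0085114 + 0.044668) = 1/1.0532 = 0.9495; α₂ = α₁·K2/[H⁺] = 0.04241
α₁ + 2α₂ = 1.0343
DIC = CA / (α₁ + 2α₂) = 11.4 / 1.0343 = 11.0 mmol/kg

DIC = 11.0 mmol/kg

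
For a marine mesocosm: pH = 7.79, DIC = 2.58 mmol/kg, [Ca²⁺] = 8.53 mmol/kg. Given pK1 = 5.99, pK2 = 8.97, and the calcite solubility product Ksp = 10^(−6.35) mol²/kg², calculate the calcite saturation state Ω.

Ω = 3.01

α₂ = 1 / (1 + [H⁺]/K2 + [H⁺]²/(K1K2)) = 1 / (1 + 10^+1.18 + 10^-0.62)
   = 1 / (1 + 15.136 + 0.23988) = 1/16.375 = 0.06107
[CO3²⁻] = α₂ × DIC = 0.06107 × 2.58 = 0.1576 mmol/kg
Ksp = 10^(−6.35) = 4.467×10^-7
Ω = [Ca²⁺][CO3²⁻]/Ksp = (8.53×10^-3)(1.576×10^-4) / 4.467×10^-7 = 3.01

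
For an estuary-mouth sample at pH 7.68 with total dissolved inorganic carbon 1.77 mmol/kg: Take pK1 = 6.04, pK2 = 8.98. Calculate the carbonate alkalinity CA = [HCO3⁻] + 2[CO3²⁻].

CA = 1.81 mmol/kg

CA = [HCO3⁻] + 2[CO3²⁻] = (α₁ + 2α₂)·DIC
At pH 7.68: [H⁺]/K1 = 10^-1.64 = 0.022909, K2/[H⁺] = 10^-1.30 = 0.050119
α₁ = 1/(1 + 0.022909 + 0.050119) = 1/1.0730 = 0.9319; α₂ = α₁·K2/[H⁺] = 0.04671
α₁ + 2α₂ = 1.0254
CA = 1.0254 × 1.77 = 1.81 mmol/kg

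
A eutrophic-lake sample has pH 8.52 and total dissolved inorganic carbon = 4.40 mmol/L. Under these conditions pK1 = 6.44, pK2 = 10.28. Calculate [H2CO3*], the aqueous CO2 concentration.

α₀ = 1 / (1 + K1/[H⁺] + K1K2/[H⁺]²) = 1 / (1 + 10^+2.08 + 10^+0.32)
   = 1 / (1 + 120.23 + 2.0893) = 1/123.32 = 0.008109
[CO2*] = α₀ × DIC = 0.008109 × 4.40 = 0.0357 mmol/L

[CO2*] = 0.0357 mmol/L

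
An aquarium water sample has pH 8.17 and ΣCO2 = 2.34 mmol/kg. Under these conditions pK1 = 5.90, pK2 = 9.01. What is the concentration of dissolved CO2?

α₀ = 1 / (1 + K1/[H⁺] + K1K2/[H⁺]²) = 1 / (1 + 10^+2.27 + 10^+1.43)
   = 1 / (1 + 186.21 + 26.915) = 1/214.12 = 0.004670
[CO2*] = α₀ × DIC = 0.004670 × 2.34 = 0.0109 mmol/kg = 10.9 μmol/kg

[CO2*] = 10.9 μmol/kg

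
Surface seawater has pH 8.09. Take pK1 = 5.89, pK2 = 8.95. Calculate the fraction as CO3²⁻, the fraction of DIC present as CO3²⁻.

α₂ = 0.121

α₂ = 1 / (1 + [H⁺]/K2 + [H⁺]²/(K1K2)) = 1 / (1 + 10^+0.86 + 10^-1.34)
   = 1 / (1 + 7.2444 + 0.045709) = 1/8.2901 = 0.1206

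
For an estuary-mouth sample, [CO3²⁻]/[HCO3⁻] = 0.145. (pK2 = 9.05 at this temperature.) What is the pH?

pH = 8.21

From K2 = [H⁺][CO3²⁻]/[HCO3⁻]:  pH = pK2 + log₁₀([CO3²⁻]/[HCO3⁻])
log₁₀(0.145) = -0.839
pH = 9.05 + (-0.839) = 8.21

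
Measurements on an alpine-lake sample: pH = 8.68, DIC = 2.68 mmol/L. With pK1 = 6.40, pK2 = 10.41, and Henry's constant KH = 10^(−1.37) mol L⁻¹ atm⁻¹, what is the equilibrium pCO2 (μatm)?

pCO2 = 322 μatm

α₀ = 1 / (1 + K1/[H⁺] + K1K2/[H⁺]²) = 1 / (1 + 10^+2.28 + 10^+0.55)
   = 1 / (1 + 190.55 + 3.5481) = 1/195.09 = 0.005126
[CO2*] = α₀ × DIC = 0.005126 × 2.68 = 0.01374 mmol/L = 13.74 μmol/L
pCO2 = [CO2*]/KH = 1.374×10^-5 / 4.266×10^-2 = 322 μatm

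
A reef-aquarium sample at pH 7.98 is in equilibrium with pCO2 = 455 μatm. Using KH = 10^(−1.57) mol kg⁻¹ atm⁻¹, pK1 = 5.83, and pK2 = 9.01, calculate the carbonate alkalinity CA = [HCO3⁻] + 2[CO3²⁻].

[CO2*] = KH · pCO2 = 10^(−1.57) × 455×10^-6 = 1.225×10^-5 mol/kg
α₀ = 1/(1 + K1/[H⁺] + K1K2/[H⁺]²) = 1/(1 + 10^+2.15 + 10^+1.12) = 0.006434
DIC = [CO2*]/α₀ = 1.225×10^-5 / 0.006434 = 1.904 mmol/kg
CA = (α₁ + 2α₂)·DIC = (0.9088 + 2×0.08481) × 1.904 = 2.05 mmol/kg

CA = 2.05 mmol/kg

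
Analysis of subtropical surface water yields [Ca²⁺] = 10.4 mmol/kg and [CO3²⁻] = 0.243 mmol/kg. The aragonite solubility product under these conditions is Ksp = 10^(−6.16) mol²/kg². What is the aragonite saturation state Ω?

Ω = 3.65

Ksp = 10^(−6.16) = 6.918×10^-7
Ω = [Ca²⁺][CO3²⁻]/Ksp = (10.4×10^-3)(0.243×10^-3) / 6.918×10^-7 = 3.65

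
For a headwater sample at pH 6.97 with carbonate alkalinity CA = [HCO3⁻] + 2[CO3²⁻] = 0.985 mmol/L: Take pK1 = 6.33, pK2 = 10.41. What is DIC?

CA = [HCO3⁻] + 2[CO3²⁻] = (α₁ + 2α₂)·DIC
At pH 6.97: [H⁺]/K1 = 10^-0.64 = 0.22909, K2/[H⁺] = 10^-3.44 = 0.00036308
α₁ = 1/(1 + 0.22909 + 0.00036308) = 1/1.2294 = 0.8134; α₂ = α₁·K2/[H⁺] = 0.0002953
α₁ + 2α₂ = 0.8140
DIC = CA / (α₁ + 2α₂) = 0.985 / 0.8140 = 1.21 mmol/L

DIC = 1.21 mmol/L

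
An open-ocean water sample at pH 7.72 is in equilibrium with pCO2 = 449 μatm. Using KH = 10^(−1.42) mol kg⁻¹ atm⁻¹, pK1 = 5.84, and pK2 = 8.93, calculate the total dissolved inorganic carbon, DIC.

[CO2*] = KH · pCO2 = 10^(−1.42) × 449×10^-6 = 1.707×10^-5 mol/kg
α₀ = 1/(1 + K1/[H⁺] + K1K2/[H⁺]²) = 1/(1 + 10^+1.88 + 10^+0.67) = 0.01226
DIC = [CO2*]/α₀ = 1.707×10^-5 / 0.01226 = 1.39 mmol/kg

DIC = 1.39 mmol/kg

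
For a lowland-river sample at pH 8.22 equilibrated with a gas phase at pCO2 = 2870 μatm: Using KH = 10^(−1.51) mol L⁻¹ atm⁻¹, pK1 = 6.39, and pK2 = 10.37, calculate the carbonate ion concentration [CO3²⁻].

[CO3²⁻] = 0.0425 mmol/L

[CO2*] = KH · pCO2 = 10^(−1.51) × 2870×10^-6 = 8.869×10^-5 mol/L
α₀ = 1/(1 + K1/[H⁺] + K1K2/[H⁺]²) = 1/(1 + 10^+1.83 + 10^-0.32) = 0.01447
DIC = [CO2*]/α₀ = 8.869×10^-5 / 0.01447 = 6.127 mmol/L
[CO3²⁻] = α₂·DIC; α₂ = 0.006928, so [CO3²⁻] = 0.006928 × 6.127 = 0.0425 mmol/L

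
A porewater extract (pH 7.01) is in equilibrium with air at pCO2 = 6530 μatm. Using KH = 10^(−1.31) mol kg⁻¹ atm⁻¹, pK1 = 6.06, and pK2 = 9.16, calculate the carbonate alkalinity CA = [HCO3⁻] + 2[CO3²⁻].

CA = 2.89 mmol/kg

[CO2*] = KH · pCO2 = 10^(−1.31) × 6530×10^-6 = 3.198×10^-4 mol/kg
α₀ = 1/(1 + K1/[H⁺] + K1K2/[H⁺]²) = 1/(1 + 10^+0.95 + 10^-1.20) = 0.1002
DIC = [CO2*]/α₀ = 3.198×10^-4 / 0.1002 = 3.190 mmol/kg
CA = (α₁ + 2α₂)·DIC = (0.8934 + 2×0.006325) × 3.190 = 2.89 mmol/kg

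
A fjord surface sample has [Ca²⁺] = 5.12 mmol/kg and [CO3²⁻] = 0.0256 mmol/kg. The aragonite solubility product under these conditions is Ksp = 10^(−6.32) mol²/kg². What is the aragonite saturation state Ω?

Ω = 0.274

Ksp = 10^(−6.32) = 4.786×10^-7
Ω = [Ca²⁺][CO3²⁻]/Ksp = (5.12×10^-3)(0.0256×10^-3) / 4.786×10^-7 = 0.274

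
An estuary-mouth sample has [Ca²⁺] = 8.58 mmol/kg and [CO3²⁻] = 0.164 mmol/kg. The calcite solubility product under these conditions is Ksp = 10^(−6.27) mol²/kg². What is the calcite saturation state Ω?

Ksp = 10^(−6.27) = 5.370×10^-7
Ω = [Ca²⁺][CO3²⁻]/Ksp = (8.58×10^-3)(0.164×10^-3) / 5.370×10^-7 = 2.62

Ω = 2.62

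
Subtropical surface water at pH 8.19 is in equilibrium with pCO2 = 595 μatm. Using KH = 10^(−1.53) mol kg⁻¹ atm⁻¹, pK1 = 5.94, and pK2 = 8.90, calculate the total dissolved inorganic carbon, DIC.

DIC = 3.75 mmol/kg

[CO2*] = KH · pCO2 = 10^(−1.53) × 595×10^-6 = 1.756×10^-5 mol/kg
α₀ = 1/(1 + K1/[H⁺] + K1K2/[H⁺]²) = 1/(1 + 10^+2.25 + 10^+1.54) = 0.004684
DIC = [CO2*]/α₀ = 1.756×10^-5 / 0.004684 = 3.75 mmol/kg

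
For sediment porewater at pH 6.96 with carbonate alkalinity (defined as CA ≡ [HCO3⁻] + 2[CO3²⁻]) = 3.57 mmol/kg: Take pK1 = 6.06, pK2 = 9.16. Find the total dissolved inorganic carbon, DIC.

DIC = 3.99 mmol/kg

CA = [HCO3⁻] + 2[CO3²⁻] = (α₁ + 2α₂)·DIC
At pH 6.96: [H⁺]/K1 = 10^-0.90 = 0.12589, K2/[H⁺] = 10^-2.20 = 0.0063096
α₁ = 1/(1 + 0.12589 + 0.0063096) = 1/1.1322 = 0.8832; α₂ = α₁·K2/[H⁺] = 0.005573
α₁ + 2α₂ = 0.8944
DIC = CA / (α₁ + 2α₂) = 3.57 / 0.8944 = 3.99 mmol/kg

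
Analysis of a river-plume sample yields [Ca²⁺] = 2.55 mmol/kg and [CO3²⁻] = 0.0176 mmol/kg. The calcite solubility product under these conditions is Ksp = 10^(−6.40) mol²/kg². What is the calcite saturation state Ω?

Ω = 0.113

Ksp = 10^(−6.40) = 3.981×10^-7
Ω = [Ca²⁺][CO3²⁻]/Ksp = (2.55×10^-3)(0.0176×10^-3) / 3.981×10^-7 = 0.113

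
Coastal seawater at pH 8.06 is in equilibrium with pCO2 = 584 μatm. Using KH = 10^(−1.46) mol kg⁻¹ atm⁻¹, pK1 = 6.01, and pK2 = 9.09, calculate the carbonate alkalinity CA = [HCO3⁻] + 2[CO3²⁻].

[CO2*] = KH · pCO2 = 10^(−1.46) × 584×10^-6 = 2.025×10^-5 mol/kg
α₀ = 1/(1 + K1/[H⁺] + K1K2/[H⁺]²) = 1/(1 + 10^+2.05 + 10^+1.02) = 0.008086
DIC = [CO2*]/α₀ = 2.025×10^-5 / 0.008086 = 2.504 mmol/kg
CA = (α₁ + 2α₂)·DIC = (0.9072 + 2×0.08467) × 2.504 = 2.70 mmol/kg

CA = 2.70 mmol/kg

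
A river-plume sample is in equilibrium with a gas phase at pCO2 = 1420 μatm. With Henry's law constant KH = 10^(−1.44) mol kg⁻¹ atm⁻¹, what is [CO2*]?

[CO2*] = 51.6 μmol/kg

KH = 10^(−1.44) = 3.631×10^-2 mol kg⁻¹ atm⁻¹
[CO2*] = KH · pCO2 = 3.631×10^-2 × 1420×10^-6 atm = 5.16×10^-5 mol/kg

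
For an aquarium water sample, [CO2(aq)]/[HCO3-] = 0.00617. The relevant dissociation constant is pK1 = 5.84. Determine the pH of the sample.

From K1 = [H⁺][HCO3-]/[CO2(aq)]:  pH = pK1 − log₁₀([CO2(aq)]/[HCO3-])
log₁₀(0.00617) = -2.210
pH = 5.84 − (-2.210) = 8.05

pH = 8.05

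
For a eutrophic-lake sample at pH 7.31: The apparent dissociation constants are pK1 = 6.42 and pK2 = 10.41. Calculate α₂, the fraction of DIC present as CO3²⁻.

α₂ = 1 / (1 + [H⁺]/K2 + [H⁺]²/(K1K2)) = 1 / (1 + 10^+3.10 + 10^+2.21)
   = 1 / (1 + 1258.9 + 162.18) = 1/1422.1 = 0.0007032

α₂ = 0.000703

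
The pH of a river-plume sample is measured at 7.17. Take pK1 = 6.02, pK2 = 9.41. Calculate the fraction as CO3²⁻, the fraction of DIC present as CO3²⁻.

α₂ = 0.00535

α₂ = 1 / (1 + [H⁺]/K2 + [H⁺]²/(K1K2)) = 1 / (1 + 10^+2.24 + 10^+1.09)
   = 1 / (1 + 173.78 + 12.303) = 1/187.08 = 0.005345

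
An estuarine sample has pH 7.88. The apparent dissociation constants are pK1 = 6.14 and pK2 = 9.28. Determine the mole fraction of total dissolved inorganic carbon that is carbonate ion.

α₂ = 1 / (1 + [H⁺]/K2 + [H⁺]²/(K1K2)) = 1 / (1 + 10^+1.40 + 10^-0.34)
   = 1 / (1 + 25.119 + 0.45709) = 1/26.576 = 0.03763

α₂ = 0.0376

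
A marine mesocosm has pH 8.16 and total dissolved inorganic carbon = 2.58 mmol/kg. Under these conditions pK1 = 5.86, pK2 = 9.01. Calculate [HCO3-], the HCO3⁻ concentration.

α₁ = 1 / (1 + [H⁺]/K1 + K2/[H⁺]) = 1 / (1 + 10^-2.30 + 10^-0.85)
   = 1 / (1 + 0.0050119 + 0.14125) = 1/1.1463 = 0.8724
[HCO3⁻] = α₁ × DIC = 0.8724 × 2.58 = 2.25 mmol/kg

[HCO3⁻] = 2.25 mmol/kg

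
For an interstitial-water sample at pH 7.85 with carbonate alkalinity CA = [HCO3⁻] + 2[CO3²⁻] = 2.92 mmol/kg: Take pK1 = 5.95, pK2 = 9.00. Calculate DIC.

DIC = 2.77 mmol/kg

CA = [HCO3⁻] + 2[CO3²⁻] = (α₁ + 2α₂)·DIC
At pH 7.85: [H⁺]/K1 = 10^-1.90 = 0.012589, K2/[H⁺] = 10^-1.15 = 0.070795
α₁ = 1/(1 + 0.012589 + 0.070795) = 1/1.0834 = 0.9230; α₂ = α₁·K2/[H⁺] = 0.06535
α₁ + 2α₂ = 1.0537
DIC = CA / (α₁ + 2α₂) = 2.92 / 1.0537 = 2.77 mmol/kg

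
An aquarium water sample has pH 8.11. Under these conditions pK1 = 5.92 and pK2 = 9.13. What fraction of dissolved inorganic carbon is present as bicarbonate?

α₁ = 1 / (1 + [H⁺]/K1 + K2/[H⁺]) = 1 / (1 + 10^-2.19 + 10^-1.02)
   = 1 / (1 + 0.0064565 + 0.095499) = 1/1.1020 = 0.9075

α₁ = 0.907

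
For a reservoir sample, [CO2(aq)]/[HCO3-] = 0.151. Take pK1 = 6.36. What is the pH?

From K1 = [H⁺][HCO3-]/[CO2(aq)]:  pH = pK1 − log₁₀([CO2(aq)]/[HCO3-])
log₁₀(0.151) = -0.821
pH = 6.36 − (-0.821) = 7.18

pH = 7.18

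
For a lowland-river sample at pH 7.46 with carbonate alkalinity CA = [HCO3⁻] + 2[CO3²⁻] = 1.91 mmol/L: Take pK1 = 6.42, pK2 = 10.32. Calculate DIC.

CA = [HCO3⁻] + 2[CO3²⁻] = (α₁ + 2α₂)·DIC
At pH 7.46: [H⁺]/K1 = 10^-1.04 = 0.091201, K2/[H⁺] = 10^-2.86 = 0.0013804
α₁ = 1/(1 + 0.091201 + 0.0013804) = 1/1.0926 = 0.9153; α₂ = α₁·K2/[H⁺] = 0.001263
α₁ + 2α₂ = 0.9178
DIC = CA / (α₁ + 2α₂) = 1.91 / 0.9178 = 2.08 mmol/L

DIC = 2.08 mmol/L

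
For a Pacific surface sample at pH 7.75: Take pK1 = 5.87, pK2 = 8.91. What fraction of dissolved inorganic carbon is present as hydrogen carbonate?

α₁ = 0.924

α₁ = 1 / (1 + [H⁺]/K1 + K2/[H⁺]) = 1 / (1 + 10^-1.88 + 10^-1.16)
   = 1 / (1 + 0.013183 + 0.069183) = 1/1.0824 = 0.9239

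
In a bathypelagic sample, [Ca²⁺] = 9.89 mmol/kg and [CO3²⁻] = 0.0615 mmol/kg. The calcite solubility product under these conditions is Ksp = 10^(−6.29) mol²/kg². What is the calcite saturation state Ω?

Ksp = 10^(−6.29) = 5.129×10^-7
Ω = [Ca²⁺][CO3²⁻]/Ksp = (9.89×10^-3)(0.0615×10^-3) / 5.129×10^-7 = 1.19

Ω = 1.19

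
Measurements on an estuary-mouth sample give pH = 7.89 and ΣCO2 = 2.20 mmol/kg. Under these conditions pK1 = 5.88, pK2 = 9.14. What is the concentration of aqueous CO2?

α₀ = 1 / (1 + K1/[H⁺] + K1K2/[H⁺]²) = 1 / (1 + 10^+2.01 + 10^+0.76)
   = 1 / (1 + 102.33 + 5.7544) = 1/109.08 = 0.009167
[CO2*] = α₀ × DIC = 0.009167 × 2.20 = 0.0202 mmol/kg

[CO2*] = 0.0202 mmol/kg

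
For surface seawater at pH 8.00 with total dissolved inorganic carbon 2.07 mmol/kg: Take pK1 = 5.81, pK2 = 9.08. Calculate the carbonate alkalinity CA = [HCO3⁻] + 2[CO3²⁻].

CA = [HCO3⁻] + 2[CO3²⁻] = (α₁ + 2α₂)·DIC
At pH 8.00: [H⁺]/K1 = 10^-2.19 = 0.0064565, K2/[H⁺] = 10^-1.08 = 0.083176
α₁ = 1/(1 + 0.0064565 + 0.083176) = 1/1.0896 = 0.9177; α₂ = α₁·K2/[H⁺] = 0.07633
α₁ + 2α₂ = 1.0704
CA = 1.0704 × 2.07 = 2.22 mmol/kg

CA = 2.22 mmol/kg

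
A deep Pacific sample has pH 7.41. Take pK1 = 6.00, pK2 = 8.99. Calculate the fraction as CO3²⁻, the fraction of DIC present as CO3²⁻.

α₂ = 0.0247

α₂ = 1 / (1 + [H⁺]/K2 + [H⁺]²/(K1K2)) = 1 / (1 + 10^+1.58 + 10^+0.17)
   = 1 / (1 + 38.019 + 1.4791) = 1/40.498 = 0.02469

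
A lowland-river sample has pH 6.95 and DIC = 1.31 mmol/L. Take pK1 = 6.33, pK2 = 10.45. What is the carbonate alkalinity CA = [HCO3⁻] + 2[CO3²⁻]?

CA = [HCO3⁻] + 2[CO3²⁻] = (α₁ + 2α₂)·DIC
At pH 6.95: [H⁺]/K1 = 10^-0.62 = 0.23988, K2/[H⁺] = 10^-3.50 = 0.00031623
α₁ = 1/(1 + 0.23988 + 0.00031623) = 1/1.2402 = 0.8063; α₂ = α₁·K2/[H⁺] = 0.0002550
α₁ + 2α₂ = 0.8068
CA = 0.8068 × 1.31 = 1.06 mmol/L

CA = 1.06 mmol/L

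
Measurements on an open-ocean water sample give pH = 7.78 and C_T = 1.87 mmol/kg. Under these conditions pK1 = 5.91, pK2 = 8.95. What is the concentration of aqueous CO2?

α₀ = 1 / (1 + K1/[H⁺] + K1K2/[H⁺]²) = 1 / (1 + 10^+1.87 + 10^+0.70)
   = 1 / (1 + 74.131 + 5.0119) = 1/80.143 = 0.01248
[CO2*] = α₀ × DIC = 0.01248 × 1.87 = 0.0233 mmol/kg

[CO2*] = 0.0233 mmol/kg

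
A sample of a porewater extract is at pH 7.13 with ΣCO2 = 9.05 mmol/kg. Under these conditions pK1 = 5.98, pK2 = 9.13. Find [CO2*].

[CO2*] = 0.593 mmol/kg

α₀ = 1 / (1 + K1/[H⁺] + K1K2/[H⁺]²) = 1 / (1 + 10^+1.15 + 10^-0.85)
   = 1 / (1 + 14.125 + 0.14125) = 1/15.267 = 0.06550
[CO2*] = α₀ × DIC = 0.06550 × 9.05 = 0.593 mmol/kg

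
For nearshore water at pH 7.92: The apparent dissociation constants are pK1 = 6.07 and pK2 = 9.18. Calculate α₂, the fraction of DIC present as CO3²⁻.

α₂ = 0.0514

α₂ = 1 / (1 + [H⁺]/K2 + [H⁺]²/(K1K2)) = 1 / (1 + 10^+1.26 + 10^-0.59)
   = 1 / (1 + 18.197 + 0.25704) = 1/19.454 = 0.05140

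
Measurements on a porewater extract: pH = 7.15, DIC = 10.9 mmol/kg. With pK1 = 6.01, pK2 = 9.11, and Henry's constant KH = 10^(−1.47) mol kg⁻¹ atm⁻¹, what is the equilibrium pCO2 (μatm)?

α₀ = 1 / (1 + K1/[H⁺] + K1K2/[H⁺]²) = 1 / (1 + 10^+1.14 + 10^-0.82)
   = 1 / (1 + 13.804 + 0.15136) = 1/14.955 = 0.06687
[CO2*] = α₀ × DIC = 0.06687 × 10.9 = 0.7288 mmol/kg
pCO2 = [CO2*]/KH = 7.288×10^-4 / 3.388×10^-2 = 2.15×10^4 μatm

pCO2 = 2.15×10^4 μatm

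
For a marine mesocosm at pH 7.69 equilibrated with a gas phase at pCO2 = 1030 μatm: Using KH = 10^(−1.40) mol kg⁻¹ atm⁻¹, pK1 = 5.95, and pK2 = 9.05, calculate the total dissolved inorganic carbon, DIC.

DIC = 2.39 mmol/kg

[CO2*] = KH · pCO2 = 10^(−1.40) × 1030×10^-6 = 4.101×10^-5 mol/kg
α₀ = 1/(1 + K1/[H⁺] + K1K2/[H⁺]²) = 1/(1 + 10^+1.74 + 10^+0.38) = 0.01714
DIC = [CO2*]/α₀ = 4.101×10^-5 / 0.01714 = 2.39 mmol/kg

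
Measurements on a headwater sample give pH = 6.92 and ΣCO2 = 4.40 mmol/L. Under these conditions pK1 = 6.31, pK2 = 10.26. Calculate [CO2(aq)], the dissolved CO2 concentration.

α₀ = 1 / (1 + K1/[H⁺] + K1K2/[H⁺]²) = 1 / (1 + 10^+0.61 + 10^-2.73)
   = 1 / (1 + 4.0738 + 0.0018621) = 1/5.0757 = 0.1970
[CO2*] = α₀ × DIC = 0.1970 × 4.40 = 0.867 mmol/L

[CO2*] = 0.867 mmol/L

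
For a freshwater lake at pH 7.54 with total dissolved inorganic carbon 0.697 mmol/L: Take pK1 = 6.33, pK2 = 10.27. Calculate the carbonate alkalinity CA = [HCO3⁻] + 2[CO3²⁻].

CA = [HCO3⁻] + 2[CO3²⁻] = (α₁ + 2α₂)·DIC
At pH 7.54: [H⁺]/K1 = 10^-1.21 = 0.061660, K2/[H⁺] = 10^-2.73 = 0.0018621
α₁ = 1/(1 + 0.061660 + 0.0018621) = 1/1.0635 = 0.9403; α₂ = α₁·K2/[H⁺] = 0.001751
α₁ + 2α₂ = 0.9438
CA = 0.9438 × 0.697 = 0.658 mmol/L

CA = 0.658 mmol/L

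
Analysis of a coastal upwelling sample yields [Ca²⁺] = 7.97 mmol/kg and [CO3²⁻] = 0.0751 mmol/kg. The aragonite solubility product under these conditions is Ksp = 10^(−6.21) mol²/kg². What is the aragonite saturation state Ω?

Ksp = 10^(−6.21) = 6.166×10^-7
Ω = [Ca²⁺][CO3²⁻]/Ksp = (7.97×10^-3)(0.0751×10^-3) / 6.166×10^-7 = 0.971

Ω = 0.971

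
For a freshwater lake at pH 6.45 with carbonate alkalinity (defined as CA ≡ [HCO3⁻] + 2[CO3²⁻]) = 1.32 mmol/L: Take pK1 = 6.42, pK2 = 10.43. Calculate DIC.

DIC = 2.55 mmol/L

CA = [HCO3⁻] + 2[CO3²⁻] = (α₁ + 2α₂)·DIC
At pH 6.45: [H⁺]/K1 = 10^-0.03 = 0.93325, K2/[H⁺] = 10^-3.98 = 0.00010471
α₁ = 1/(1 + 0.93325 + 0.00010471) = 1/1.9334 = 0.5172; α₂ = α₁·K2/[H⁺] = 5.416×10^-5
α₁ + 2α₂ = 0.5173
DIC = CA / (α₁ + 2α₂) = 1.32 / 0.5173 = 2.55 mmol/L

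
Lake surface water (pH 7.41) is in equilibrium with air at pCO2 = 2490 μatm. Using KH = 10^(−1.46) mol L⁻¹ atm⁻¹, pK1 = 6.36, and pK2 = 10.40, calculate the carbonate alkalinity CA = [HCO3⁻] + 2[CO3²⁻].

[CO2*] = KH · pCO2 = 10^(−1.46) × 2490×10^-6 = 8.634×10^-5 mol/L
α₀ = 1/(1 + K1/[H⁺] + K1K2/[H⁺]²) = 1/(1 + 10^+1.05 + 10^-1.94) = 0.08176
DIC = [CO2*]/α₀ = 8.634×10^-5 / 0.08176 = 1.056 mmol/L
CA = (α₁ + 2α₂)·DIC = (0.9173 + 2×0.0009387) × 1.056 = 0.971 mmol/L

CA = 0.971 mmol/L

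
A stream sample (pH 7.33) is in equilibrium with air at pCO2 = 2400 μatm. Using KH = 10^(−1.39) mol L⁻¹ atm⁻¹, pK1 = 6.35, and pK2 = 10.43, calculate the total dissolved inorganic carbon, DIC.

DIC = 1.03 mmol/L

[CO2*] = KH · pCO2 = 10^(−1.39) × 2400×10^-6 = 9.777×10^-5 mol/L
α₀ = 1/(1 + K1/[H⁺] + K1K2/[H⁺]²) = 1/(1 + 10^+0.98 + 10^-2.12) = 0.09472
DIC = [CO2*]/α₀ = 9.777×10^-5 / 0.09472 = 1.03 mmol/L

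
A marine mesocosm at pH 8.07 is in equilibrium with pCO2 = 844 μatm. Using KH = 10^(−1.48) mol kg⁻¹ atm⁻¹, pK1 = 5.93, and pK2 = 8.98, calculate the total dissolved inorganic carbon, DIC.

DIC = 4.36 mmol/kg

[CO2*] = KH · pCO2 = 10^(−1.48) × 844×10^-6 = 2.795×10^-5 mol/kg
α₀ = 1/(1 + K1/[H⁺] + K1K2/[H⁺]²) = 1/(1 + 10^+2.14 + 10^+1.23) = 0.006409
DIC = [CO2*]/α₀ = 2.795×10^-5 / 0.006409 = 4.36 mmol/kg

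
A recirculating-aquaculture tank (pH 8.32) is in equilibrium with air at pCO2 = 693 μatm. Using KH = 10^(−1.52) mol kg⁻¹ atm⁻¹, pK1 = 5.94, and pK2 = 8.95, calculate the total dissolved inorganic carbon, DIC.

[CO2*] = KH · pCO2 = 10^(−1.52) × 693×10^-6 = 2.093×10^-5 mol/kg
α₀ = 1/(1 + K1/[H⁺] + K1K2/[H⁺]²) = 1/(1 + 10^+2.38 + 10^+1.75) = 0.003366
DIC = [CO2*]/α₀ = 2.093×10^-5 / 0.003366 = 6.22 mmol/kg

DIC = 6.22 mmol/kg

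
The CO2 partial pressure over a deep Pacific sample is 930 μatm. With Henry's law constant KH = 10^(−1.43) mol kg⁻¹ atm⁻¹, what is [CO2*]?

KH = 10^(−1.43) = 3.715×10^-2 mol kg⁻¹ atm⁻¹
[CO2*] = KH · pCO2 = 3.715×10^-2 × 930×10^-6 atm = 3.46×10^-5 mol/kg

[CO2*] = 34.6 μmol/kg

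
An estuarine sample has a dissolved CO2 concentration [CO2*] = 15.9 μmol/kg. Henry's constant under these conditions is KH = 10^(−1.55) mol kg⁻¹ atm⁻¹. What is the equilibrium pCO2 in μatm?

KH = 10^(−1.55) = 2.818×10^-2 mol kg⁻¹ atm⁻¹
pCO2 = [CO2*]/KH = 15.9×10^-6 / 2.818×10^-2 = 5.64×10^-4 atm = 564 μatm

pCO2 = 564 μatm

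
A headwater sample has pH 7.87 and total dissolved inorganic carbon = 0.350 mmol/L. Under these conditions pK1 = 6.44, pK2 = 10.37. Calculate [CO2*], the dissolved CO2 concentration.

α₀ = 1 / (1 + K1/[H⁺] + K1K2/[H⁺]²) = 1 / (1 + 10^+1.43 + 10^-1.07)
   = 1 / (1 + 26.915 + 0.085114) = 1/28.000 = 0.03571
[CO2*] = α₀ × DIC = 0.03571 × 0.350 = 0.0125 mmol/L = 12.5 μmol/L

[CO2*] = 12.5 μmol/L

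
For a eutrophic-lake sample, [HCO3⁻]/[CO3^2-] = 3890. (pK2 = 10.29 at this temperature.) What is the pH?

From K2 = [H⁺][CO3^2-]/[HCO3⁻]:  pH = pK2 − log₁₀([HCO3⁻]/[CO3^2-])
log₁₀(3890) = +3.590
pH = 10.29 − (+3.590) = 6.70

pH = 6.70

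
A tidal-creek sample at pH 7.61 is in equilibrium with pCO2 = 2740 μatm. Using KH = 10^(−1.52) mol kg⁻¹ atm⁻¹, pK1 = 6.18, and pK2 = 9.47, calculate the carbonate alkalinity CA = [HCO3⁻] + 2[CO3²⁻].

CA = 2.29 mmol/kg

[CO2*] = KH · pCO2 = 10^(−1.52) × 2740×10^-6 = 8.275×10^-5 mol/kg
α₀ = 1/(1 + K1/[H⁺] + K1K2/[H⁺]²) = 1/(1 + 10^+1.43 + 10^-0.43) = 0.03535
DIC = [CO2*]/α₀ = 8.275×10^-5 / 0.03535 = 2.341 mmol/kg
CA = (α₁ + 2α₂)·DIC = (0.9515 + 2×0.01313) × 2.341 = 2.29 mmol/kg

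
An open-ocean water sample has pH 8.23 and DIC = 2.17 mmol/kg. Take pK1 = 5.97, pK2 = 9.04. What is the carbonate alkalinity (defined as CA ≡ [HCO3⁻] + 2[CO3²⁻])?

CA = 2.45 mmol/kg

CA = [HCO3⁻] + 2[CO3²⁻] = (α₁ + 2α₂)·DIC
At pH 8.23: [H⁺]/K1 = 10^-2.26 = 0.0054954, K2/[H⁺] = 10^-0.81 = 0.15488
α₁ = 1/(1 + 0.0054954 + 0.15488) = 1/1.1604 = 0.8618; α₂ = α₁·K2/[H⁺] = 0.1335
α₁ + 2α₂ = 1.1287
CA = 1.1287 × 2.17 = 2.45 mmol/kg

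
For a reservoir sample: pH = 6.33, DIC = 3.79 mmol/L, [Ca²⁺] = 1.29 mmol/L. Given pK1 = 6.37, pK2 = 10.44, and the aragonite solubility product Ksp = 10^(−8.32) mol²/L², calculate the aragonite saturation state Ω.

α₂ = 1 / (1 + [H⁺]/K2 + [H⁺]²/(K1K2)) = 1 / (1 + 10^+4.11 + 10^+4.15)
   = 1 / (1 + 1.2882×10^4 + 1.4125×10^4) = 1/2.7009×10^4 = 3.702×10^-5
[CO3²⁻] = α₂ × DIC = 3.702×10^-5 × 3.79 = 0.0001403 mmol/L = 0.1403 μmol/L
Ksp = 10^(−8.32) = 4.786×10^-9
Ω = [Ca²⁺][CO3²⁻]/Ksp = (1.29×10^-3)(1.403×10^-7) / 4.786×10^-9 = 0.0378

Ω = 0.0378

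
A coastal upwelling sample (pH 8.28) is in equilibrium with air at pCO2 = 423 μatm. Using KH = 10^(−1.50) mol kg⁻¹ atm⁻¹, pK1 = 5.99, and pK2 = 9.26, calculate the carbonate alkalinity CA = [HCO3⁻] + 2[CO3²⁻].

CA = 3.15 mmol/kg

[CO2*] = KH · pCO2 = 10^(−1.50) × 423×10^-6 = 1.338×10^-5 mol/kg
α₀ = 1/(1 + K1/[H⁺] + K1K2/[H⁺]²) = 1/(1 + 10^+2.29 + 10^+1.31) = 0.004621
DIC = [CO2*]/α₀ = 1.338×10^-5 / 0.004621 = 2.895 mmol/kg
CA = (α₁ + 2α₂)·DIC = (0.9010 + 2×0.09435) × 2.895 = 3.15 mmol/kg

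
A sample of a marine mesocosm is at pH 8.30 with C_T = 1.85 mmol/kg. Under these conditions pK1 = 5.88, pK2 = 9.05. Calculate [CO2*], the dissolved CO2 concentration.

[CO2*] = 5.95 μmol/kg

α₀ = 1 / (1 + K1/[H⁺] + K1K2/[H⁺]²) = 1 / (1 + 10^+2.42 + 10^+1.67)
   = 1 / (1 + 263.03 + 46.774) = 1/310.80 = 0.003217
[CO2*] = α₀ × DIC = 0.003217 × 1.85 = 0.00595 mmol/kg = 5.95 μmol/kg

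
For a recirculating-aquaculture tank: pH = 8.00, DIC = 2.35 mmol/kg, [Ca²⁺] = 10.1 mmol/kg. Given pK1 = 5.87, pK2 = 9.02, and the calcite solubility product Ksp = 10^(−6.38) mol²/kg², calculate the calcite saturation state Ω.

α₂ = 1 / (1 + [H⁺]/K2 + [H⁺]²/(K1K2)) = 1 / (1 + 10^+1.02 + 10^-1.11)
   = 1 / (1 + 10.471 + 0.077625) = 1/11.549 = 0.08659
[CO3²⁻] = α₂ × DIC = 0.08659 × 2.35 = 0.2035 mmol/kg
Ksp = 10^(−6.38) = 4.169×10^-7
Ω = [Ca²⁺][CO3²⁻]/Ksp = (10.1×10^-3)(2.035×10^-4) / 4.169×10^-7 = 4.93

Ω = 4.93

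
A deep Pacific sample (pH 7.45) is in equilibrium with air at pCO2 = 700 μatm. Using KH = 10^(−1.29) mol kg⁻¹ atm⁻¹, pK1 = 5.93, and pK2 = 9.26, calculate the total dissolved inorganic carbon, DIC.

[CO2*] = KH · pCO2 = 10^(−1.29) × 700×10^-6 = 3.590×10^-5 mol/kg
α₀ = 1/(1 + K1/[H⁺] + K1K2/[H⁺]²) = 1/(1 + 10^+1.52 + 10^-0.29) = 0.02888
DIC = [CO2*]/α₀ = 3.590×10^-5 / 0.02888 = 1.24 mmol/kg

DIC = 1.24 mmol/kg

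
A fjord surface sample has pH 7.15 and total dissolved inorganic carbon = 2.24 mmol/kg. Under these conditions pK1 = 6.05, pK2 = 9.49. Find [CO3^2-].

α₂ = 1 / (1 + [H⁺]/K2 + [H⁺]²/(K1K2)) = 1 / (1 + 10^+2.34 + 10^+1.24)
   = 1 / (1 + 218.78 + 17.378) = 1/237.15 = 0.004217
[CO3²⁻] = α₂ × DIC = 0.004217 × 2.24 = 0.00945 mmol/kg = 9.45 μmol/kg

[CO3²⁻] = 9.45 μmol/kg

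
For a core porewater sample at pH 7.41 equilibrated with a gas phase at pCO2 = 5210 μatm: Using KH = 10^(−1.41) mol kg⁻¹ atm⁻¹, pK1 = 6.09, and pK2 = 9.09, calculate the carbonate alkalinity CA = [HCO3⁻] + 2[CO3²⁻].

[CO2*] = KH · pCO2 = 10^(−1.41) × 5210×10^-6 = 2.027×10^-4 mol/kg
α₀ = 1/(1 + K1/[H⁺] + K1K2/[H⁺]²) = 1/(1 + 10^+1.32 + 10^-0.36) = 0.04478
DIC = [CO2*]/α₀ = 2.027×10^-4 / 0.04478 = 4.526 mmol/kg
CA = (α₁ + 2α₂)·DIC = (0.9357 + 2×0.01955) × 4.526 = 4.41 mmol/kg

CA = 4.41 mmol/kg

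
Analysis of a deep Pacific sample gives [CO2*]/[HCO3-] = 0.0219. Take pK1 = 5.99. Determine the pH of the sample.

pH = 7.65

From K1 = [H⁺][HCO3-]/[CO2*]:  pH = pK1 − log₁₀([CO2*]/[HCO3-])
log₁₀(0.0219) = -1.660
pH = 5.99 − (-1.660) = 7.65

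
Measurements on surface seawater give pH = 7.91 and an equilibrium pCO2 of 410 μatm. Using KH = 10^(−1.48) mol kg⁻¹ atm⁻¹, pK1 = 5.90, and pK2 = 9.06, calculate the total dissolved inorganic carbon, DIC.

[CO2*] = KH · pCO2 = 10^(−1.48) × 410×10^-6 = 1.358×10^-5 mol/kg
α₀ = 1/(1 + K1/[H⁺] + K1K2/[H⁺]²) = 1/(1 + 10^+2.01 + 10^+0.86) = 0.009044
DIC = [CO2*]/α₀ = 1.358×10^-5 / 0.009044 = 1.50 mmol/kg

DIC = 1.50 mmol/kg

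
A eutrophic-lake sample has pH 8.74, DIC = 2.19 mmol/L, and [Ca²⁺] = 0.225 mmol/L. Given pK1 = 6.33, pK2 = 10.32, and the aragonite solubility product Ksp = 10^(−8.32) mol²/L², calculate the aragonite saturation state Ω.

Ω = 2.63

α₂ = 1 / (1 + [H⁺]/K2 + [H⁺]²/(K1K2)) = 1 / (1 + 10^+1.58 + 10^-0.83)
   = 1 / (1 + 38.019 + 0.14791) = 1/39.167 = 0.02553
[CO3²⁻] = α₂ × DIC = 0.02553 × 2.19 = 0.05591 mmol/L
Ksp = 10^(−8.32) = 4.786×10^-9
Ω = [Ca²⁺][CO3²⁻]/Ksp = (0.225×10^-3)(5.591×10^-5) / 4.786×10^-9 = 2.63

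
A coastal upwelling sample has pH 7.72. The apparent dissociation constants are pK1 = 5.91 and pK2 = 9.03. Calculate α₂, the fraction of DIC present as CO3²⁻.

α₂ = 1 / (1 + [H⁺]/K2 + [H⁺]²/(K1K2)) = 1 / (1 + 10^+1.31 + 10^-0.50)
   = 1 / (1 + 20.417 + 0.31623) = 1/21.734 = 0.04601

α₂ = 0.0460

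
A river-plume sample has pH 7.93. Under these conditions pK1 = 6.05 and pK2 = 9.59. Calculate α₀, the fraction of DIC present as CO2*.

α₀ = 1 / (1 + K1/[H⁺] + K1K2/[H⁺]²) = 1 / (1 + 10^+1.88 + 10^+0.22)
   = 1 / (1 + 75.858 + 1.6596) = 1/78.517 = 0.01274

α₀ = 0.0127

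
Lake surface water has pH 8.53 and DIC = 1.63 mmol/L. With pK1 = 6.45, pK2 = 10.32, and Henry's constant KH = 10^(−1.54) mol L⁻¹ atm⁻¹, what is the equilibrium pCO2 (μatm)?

pCO2 = 459 μatm

α₀ = 1 / (1 + K1/[H⁺] + K1K2/[H⁺]²) = 1 / (1 + 10^+2.08 + 10^+0.29)
   = 1 / (1 + 120.23 + 1.9498) = 1/123.18 = 0.008118
[CO2*] = α₀ × DIC = 0.008118 × 1.63 = 0.01323 mmol/L = 13.23 μmol/L
pCO2 = [CO2*]/KH = 1.323×10^-5 / 2.884×10^-2 = 459 μatm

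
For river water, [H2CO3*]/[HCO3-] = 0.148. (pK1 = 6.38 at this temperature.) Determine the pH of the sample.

pH = 7.21

From K1 = [H⁺][HCO3-]/[H2CO3*]:  pH = pK1 − log₁₀([H2CO3*]/[HCO3-])
log₁₀(0.148) = -0.830
pH = 6.38 − (-0.830) = 7.21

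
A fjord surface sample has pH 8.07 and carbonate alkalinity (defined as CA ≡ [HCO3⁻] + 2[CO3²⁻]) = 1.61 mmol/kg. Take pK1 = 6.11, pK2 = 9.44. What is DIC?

CA = [HCO3⁻] + 2[CO3²⁻] = (α₁ + 2α₂)·DIC
At pH 8.07: [H⁺]/K1 = 10^-1.96 = 0.010965, K2/[H⁺] = 10^-1.37 = 0.042658
α₁ = 1/(1 + 0.010965 + 0.042658) = 1/1.0536 = 0.9491; α₂ = α₁·K2/[H⁺] = 0.04049
α₁ + 2α₂ = 1.0301
DIC = CA / (α₁ + 2α₂) = 1.61 / 1.0301 = 1.56 mmol/kg

DIC = 1.56 mmol/kg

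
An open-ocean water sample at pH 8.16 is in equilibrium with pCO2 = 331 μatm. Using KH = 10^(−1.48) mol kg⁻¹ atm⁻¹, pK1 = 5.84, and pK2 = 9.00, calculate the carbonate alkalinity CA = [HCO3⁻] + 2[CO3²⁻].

[CO2*] = KH · pCO2 = 10^(−1.48) × 331×10^-6 = 1.096×10^-5 mol/kg
α₀ = 1/(1 + K1/[H⁺] + K1K2/[H⁺]²) = 1/(1 + 10^+2.32 + 10^+1.48) = 0.004164
DIC = [CO2*]/α₀ = 1.096×10^-5 / 0.004164 = 2.632 mmol/kg
CA = (α₁ + 2α₂)·DIC = (0.8701 + 2×0.1258) × 2.632 = 2.95 mmol/kg

CA = 2.95 mmol/kg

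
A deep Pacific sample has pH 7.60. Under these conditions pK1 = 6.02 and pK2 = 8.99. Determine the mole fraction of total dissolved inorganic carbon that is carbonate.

α₂ = 1 / (1 + [H⁺]/K2 + [H⁺]²/(K1K2)) = 1 / (1 + 10^+1.39 + 10^-0.19)
   = 1 / (1 + 24.547 + 0.64565) = 1/26.193 = 0.03818

α₂ = 0.0382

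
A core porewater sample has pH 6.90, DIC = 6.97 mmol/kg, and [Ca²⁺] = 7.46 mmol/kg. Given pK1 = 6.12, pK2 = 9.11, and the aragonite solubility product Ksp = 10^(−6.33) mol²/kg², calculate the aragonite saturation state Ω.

Ω = 0.585

α₂ = 1 / (1 + [H⁺]/K2 + [H⁺]²/(K1K2)) = 1 / (1 + 10^+2.21 + 10^+1.43)
   = 1 / (1 + 162.18 + 26.915) = 1/190.10 = 0.005260
[CO3²⁻] = α₂ × DIC = 0.005260 × 6.97 = 0.03667 mmol/kg
Ksp = 10^(−6.33) = 4.677×10^-7
Ω = [Ca²⁺][CO3²⁻]/Ksp = (7.46×10^-3)(3.667×10^-5) / 4.677×10^-7 = 0.585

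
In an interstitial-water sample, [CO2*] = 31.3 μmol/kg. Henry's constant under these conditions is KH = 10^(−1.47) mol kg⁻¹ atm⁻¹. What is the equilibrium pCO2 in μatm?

KH = 10^(−1.47) = 3.388×10^-2 mol kg⁻¹ atm⁻¹
pCO2 = [CO2*]/KH = 31.3×10^-6 / 3.388×10^-2 = 9.24×10^-4 atm = 924 μatm

pCO2 = 924 μatm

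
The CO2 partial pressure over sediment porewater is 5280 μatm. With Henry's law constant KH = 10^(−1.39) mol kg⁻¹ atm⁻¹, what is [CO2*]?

KH = 10^(−1.39) = 4.074×10^-2 mol kg⁻¹ atm⁻¹
[CO2*] = KH · pCO2 = 4.074×10^-2 × 5280×10^-6 atm = 2.15×10^-4 mol/kg

[CO2*] = 215 μmol/kg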